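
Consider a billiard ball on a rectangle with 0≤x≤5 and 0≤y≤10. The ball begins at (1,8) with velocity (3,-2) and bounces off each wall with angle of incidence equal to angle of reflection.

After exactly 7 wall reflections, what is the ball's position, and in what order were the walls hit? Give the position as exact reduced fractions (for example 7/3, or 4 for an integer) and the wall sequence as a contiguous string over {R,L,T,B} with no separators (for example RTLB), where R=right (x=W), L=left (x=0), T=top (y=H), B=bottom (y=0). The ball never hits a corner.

Final position: (2,10)
Wall sequence: RLBRLRT

1. t=4/3 → R at (5,16/3); v=(-3,-2)
2. t=5/3 → L at (0,2); v=(3,-2)
3. t=1 → B at (3,0); v=(3,2)
4. t=2/3 → R at (5,4/3); v=(-3,2)
5. t=5/3 → L at (0,14/3); v=(3,2)
6. t=5/3 → R at (5,8); v=(-3,2)
7. t=1 → T at (2,10); v=(-3,-2)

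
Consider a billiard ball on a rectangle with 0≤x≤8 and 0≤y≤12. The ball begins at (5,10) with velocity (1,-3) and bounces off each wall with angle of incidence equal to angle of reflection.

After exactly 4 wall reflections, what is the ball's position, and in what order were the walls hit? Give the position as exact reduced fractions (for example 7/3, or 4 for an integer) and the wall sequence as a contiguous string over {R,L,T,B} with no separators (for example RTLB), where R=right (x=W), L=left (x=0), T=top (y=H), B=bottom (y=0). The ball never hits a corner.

1. t=3 → R at (8,1); v=(-1,-3)
2. t=1/3 → B at (23/3,0); v=(-1,3)
3. t=4 → T at (11/3,12); v=(-1,-3)
4. t=11/3 → L at (0,1); v=(1,-3)

Final position: (0,1)
Wall sequence: RBTL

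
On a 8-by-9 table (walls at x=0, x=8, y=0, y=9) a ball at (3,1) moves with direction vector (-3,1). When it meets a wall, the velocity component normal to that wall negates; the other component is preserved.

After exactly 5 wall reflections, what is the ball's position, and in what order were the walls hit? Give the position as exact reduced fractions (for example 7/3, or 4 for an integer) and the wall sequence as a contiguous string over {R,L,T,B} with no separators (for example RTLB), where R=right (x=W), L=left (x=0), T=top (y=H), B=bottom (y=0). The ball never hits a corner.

1. t=1 → L at (0,2); v=(3,1)
2. t=8/3 → R at (8,14/3); v=(-3,1)
3. t=8/3 → L at (0,22/3); v=(3,1)
4. t=5/3 → T at (5,9); v=(3,-1)
5. t=1 → R at (8,8); v=(-3,-1)

Final position: (8,8)
Wall sequence: LRLTR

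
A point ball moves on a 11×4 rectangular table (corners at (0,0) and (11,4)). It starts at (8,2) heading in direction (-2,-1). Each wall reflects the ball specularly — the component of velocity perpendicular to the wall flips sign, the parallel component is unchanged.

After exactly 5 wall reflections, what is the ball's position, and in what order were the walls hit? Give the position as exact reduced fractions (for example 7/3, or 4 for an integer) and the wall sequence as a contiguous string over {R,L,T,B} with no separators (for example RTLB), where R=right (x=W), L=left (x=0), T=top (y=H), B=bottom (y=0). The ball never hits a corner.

1. t=2 → B at (4,0); v=(-2,1)
2. t=2 → L at (0,2); v=(2,1)
3. t=2 → T at (4,4); v=(2,-1)
4. t=7/2 → R at (11,1/2); v=(-2,-1)
5. t=1/2 → B at (10,0); v=(-2,1)

Final position: (10,0)
Wall sequence: BLTRB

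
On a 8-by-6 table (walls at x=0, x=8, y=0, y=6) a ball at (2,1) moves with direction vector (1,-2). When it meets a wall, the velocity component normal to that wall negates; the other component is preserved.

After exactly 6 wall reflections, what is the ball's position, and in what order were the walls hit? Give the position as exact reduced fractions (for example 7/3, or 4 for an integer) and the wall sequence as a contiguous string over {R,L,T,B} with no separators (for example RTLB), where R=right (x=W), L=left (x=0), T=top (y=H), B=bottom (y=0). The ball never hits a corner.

1. t=1/2 → B at (5/2,0); v=(1,2)
2. t=3 → T at (11/2,6); v=(1,-2)
3. t=5/2 → R at (8,1); v=(-1,-2)
4. t=1/2 → B at (15/2,0); v=(-1,2)
5. t=3 → T at (9/2,6); v=(-1,-2)
6. t=3 → B at (3/2,0); v=(-1,2)

Final position: (3/2,0)
Wall sequence: BTRBTB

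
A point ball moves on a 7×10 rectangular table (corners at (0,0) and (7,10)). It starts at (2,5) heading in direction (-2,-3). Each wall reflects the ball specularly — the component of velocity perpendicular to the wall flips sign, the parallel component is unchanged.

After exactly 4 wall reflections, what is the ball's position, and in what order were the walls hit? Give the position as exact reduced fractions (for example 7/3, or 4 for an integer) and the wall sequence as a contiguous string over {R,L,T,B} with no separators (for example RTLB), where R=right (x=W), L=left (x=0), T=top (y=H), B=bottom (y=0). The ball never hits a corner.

Final position: (6,10)
Wall sequence: LBRT

1. t=1 → L at (0,2); v=(2,-3)
2. t=2/3 → B at (4/3,0); v=(2,3)
3. t=17/6 → R at (7,17/2); v=(-2,3)
4. t=1/2 → T at (6,10); v=(-2,-3)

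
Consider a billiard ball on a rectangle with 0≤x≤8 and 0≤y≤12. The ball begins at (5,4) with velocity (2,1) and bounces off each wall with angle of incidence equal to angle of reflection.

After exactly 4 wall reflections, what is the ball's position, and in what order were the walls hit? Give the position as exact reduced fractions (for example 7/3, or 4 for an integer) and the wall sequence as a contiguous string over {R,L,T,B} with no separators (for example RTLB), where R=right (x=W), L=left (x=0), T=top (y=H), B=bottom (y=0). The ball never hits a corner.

1. t=3/2 → R at (8,11/2); v=(-2,1)
2. t=4 → L at (0,19/2); v=(2,1)
3. t=5/2 → T at (5,12); v=(2,-1)
4. t=3/2 → R at (8,21/2); v=(-2,-1)

Final position: (8,21/2)
Wall sequence: RLTR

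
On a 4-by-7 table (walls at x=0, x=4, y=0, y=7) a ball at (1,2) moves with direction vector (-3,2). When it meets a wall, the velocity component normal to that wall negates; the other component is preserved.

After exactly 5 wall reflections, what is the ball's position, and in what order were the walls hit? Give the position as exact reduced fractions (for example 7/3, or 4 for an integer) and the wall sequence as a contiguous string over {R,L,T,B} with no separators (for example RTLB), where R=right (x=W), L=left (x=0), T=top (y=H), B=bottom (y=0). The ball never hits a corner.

Final position: (4,10/3)
Wall sequence: LRTLR

1. t=1/3 → L at (0,8/3); v=(3,2)
2. t=4/3 → R at (4,16/3); v=(-3,2)
3. t=5/6 → T at (3/2,7); v=(-3,-2)
4. t=1/2 → L at (0,6); v=(3,-2)
5. t=4/3 → R at (4,10/3); v=(-3,-2)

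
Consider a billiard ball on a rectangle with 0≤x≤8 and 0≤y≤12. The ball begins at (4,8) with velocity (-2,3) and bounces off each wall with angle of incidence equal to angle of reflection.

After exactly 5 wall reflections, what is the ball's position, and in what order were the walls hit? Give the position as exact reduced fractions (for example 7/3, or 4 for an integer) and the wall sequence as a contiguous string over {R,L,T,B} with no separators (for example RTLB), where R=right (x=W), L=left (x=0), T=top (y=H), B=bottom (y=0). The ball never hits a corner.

1. t=4/3 → T at (4/3,12); v=(-2,-3)
2. t=2/3 → L at (0,10); v=(2,-3)
3. t=10/3 → B at (20/3,0); v=(2,3)
4. t=2/3 → R at (8,2); v=(-2,3)
5. t=10/3 → T at (4/3,12); v=(-2,-3)

Final position: (4/3,12)
Wall sequence: TLBRT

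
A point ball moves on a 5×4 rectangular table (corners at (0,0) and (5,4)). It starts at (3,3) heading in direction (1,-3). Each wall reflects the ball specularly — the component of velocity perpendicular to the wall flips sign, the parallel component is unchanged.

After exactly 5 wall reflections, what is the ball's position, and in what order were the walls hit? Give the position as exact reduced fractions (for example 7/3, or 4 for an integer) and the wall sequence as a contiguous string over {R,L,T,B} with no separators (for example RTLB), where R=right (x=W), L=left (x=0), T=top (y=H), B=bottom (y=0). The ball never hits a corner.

Final position: (2,4)
Wall sequence: BRTBT

1. t=1 → B at (4,0); v=(1,3)
2. t=1 → R at (5,3); v=(-1,3)
3. t=1/3 → T at (14/3,4); v=(-1,-3)
4. t=4/3 → B at (10/3,0); v=(-1,3)
5. t=4/3 → T at (2,4); v=(-1,-3)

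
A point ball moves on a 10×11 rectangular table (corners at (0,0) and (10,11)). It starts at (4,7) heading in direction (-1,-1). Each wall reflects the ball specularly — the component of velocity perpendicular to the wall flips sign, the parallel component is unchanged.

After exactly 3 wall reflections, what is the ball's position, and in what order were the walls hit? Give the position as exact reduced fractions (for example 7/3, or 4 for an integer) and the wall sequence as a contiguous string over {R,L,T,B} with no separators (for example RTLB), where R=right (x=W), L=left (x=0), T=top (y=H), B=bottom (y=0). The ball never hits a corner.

Final position: (10,7)
Wall sequence: LBR

1. t=4 → L at (0,3); v=(1,-1)
2. t=3 → B at (3,0); v=(1,1)
3. t=7 → R at (10,7); v=(-1,1)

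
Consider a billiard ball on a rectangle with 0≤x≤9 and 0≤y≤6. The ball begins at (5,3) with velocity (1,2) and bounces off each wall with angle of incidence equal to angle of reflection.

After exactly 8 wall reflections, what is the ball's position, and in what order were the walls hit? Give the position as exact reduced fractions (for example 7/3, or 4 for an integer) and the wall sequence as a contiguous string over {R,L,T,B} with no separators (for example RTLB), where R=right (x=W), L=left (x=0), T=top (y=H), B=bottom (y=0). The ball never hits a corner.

Final position: (7/2,0)
Wall sequence: TRBTBLTB

1. t=3/2 → T at (13/2,6); v=(1,-2)
2. t=5/2 → R at (9,1); v=(-1,-2)
3. t=1/2 → B at (17/2,0); v=(-1,2)
4. t=3 → T at (11/2,6); v=(-1,-2)
5. t=3 → B at (5/2,0); v=(-1,2)
6. t=5/2 → L at (0,5); v=(1,2)
7. t=1/2 → T at (1/2,6); v=(1,-2)
8. t=3 → B at (7/2,0); v=(1,2)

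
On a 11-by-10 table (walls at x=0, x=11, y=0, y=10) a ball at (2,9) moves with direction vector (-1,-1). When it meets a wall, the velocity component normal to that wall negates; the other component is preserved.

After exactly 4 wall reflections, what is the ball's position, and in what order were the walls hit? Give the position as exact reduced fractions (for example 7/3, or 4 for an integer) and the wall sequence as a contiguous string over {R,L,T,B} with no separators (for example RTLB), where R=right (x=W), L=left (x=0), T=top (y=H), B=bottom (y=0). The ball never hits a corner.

1. t=2 → L at (0,7); v=(1,-1)
2. t=7 → B at (7,0); v=(1,1)
3. t=4 → R at (11,4); v=(-1,1)
4. t=6 → T at (5,10); v=(-1,-1)

Final position: (5,10)
Wall sequence: LBRT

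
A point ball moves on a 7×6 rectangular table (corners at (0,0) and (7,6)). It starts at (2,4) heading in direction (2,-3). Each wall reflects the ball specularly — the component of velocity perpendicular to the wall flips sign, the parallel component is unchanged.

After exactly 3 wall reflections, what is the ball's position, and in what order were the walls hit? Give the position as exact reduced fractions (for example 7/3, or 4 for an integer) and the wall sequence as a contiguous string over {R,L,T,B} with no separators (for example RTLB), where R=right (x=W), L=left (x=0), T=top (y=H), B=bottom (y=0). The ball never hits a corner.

Final position: (16/3,6)
Wall sequence: BRT

1. t=4/3 → B at (14/3,0); v=(2,3)
2. t=7/6 → R at (7,7/2); v=(-2,3)
3. t=5/6 → T at (16/3,6); v=(-2,-3)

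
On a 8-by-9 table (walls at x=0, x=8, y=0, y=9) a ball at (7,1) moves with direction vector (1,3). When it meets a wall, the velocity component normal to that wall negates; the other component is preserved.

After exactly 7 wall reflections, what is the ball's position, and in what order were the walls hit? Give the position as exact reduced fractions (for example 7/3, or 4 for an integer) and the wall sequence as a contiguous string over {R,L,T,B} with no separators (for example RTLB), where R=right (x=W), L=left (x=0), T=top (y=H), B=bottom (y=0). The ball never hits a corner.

1. t=1 → R at (8,4); v=(-1,3)
2. t=5/3 → T at (19/3,9); v=(-1,-3)
3. t=3 → B at (10/3,0); v=(-1,3)
4. t=3 → T at (1/3,9); v=(-1,-3)
5. t=1/3 → L at (0,8); v=(1,-3)
6. t=8/3 → B at (8/3,0); v=(1,3)
7. t=3 → T at (17/3,9); v=(1,-3)

Final position: (17/3,9)
Wall sequence: RTBTLBT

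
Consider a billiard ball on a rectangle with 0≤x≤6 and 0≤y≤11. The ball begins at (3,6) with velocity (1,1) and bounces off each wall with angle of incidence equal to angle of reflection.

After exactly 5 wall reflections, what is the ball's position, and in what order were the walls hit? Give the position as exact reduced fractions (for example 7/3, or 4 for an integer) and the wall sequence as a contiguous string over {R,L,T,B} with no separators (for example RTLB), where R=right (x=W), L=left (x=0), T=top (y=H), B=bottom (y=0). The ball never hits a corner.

1. t=3 → R at (6,9); v=(-1,1)
2. t=2 → T at (4,11); v=(-1,-1)
3. t=4 → L at (0,7); v=(1,-1)
4. t=6 → R at (6,1); v=(-1,-1)
5. t=1 → B at (5,0); v=(-1,1)

Final position: (5,0)
Wall sequence: RTLRB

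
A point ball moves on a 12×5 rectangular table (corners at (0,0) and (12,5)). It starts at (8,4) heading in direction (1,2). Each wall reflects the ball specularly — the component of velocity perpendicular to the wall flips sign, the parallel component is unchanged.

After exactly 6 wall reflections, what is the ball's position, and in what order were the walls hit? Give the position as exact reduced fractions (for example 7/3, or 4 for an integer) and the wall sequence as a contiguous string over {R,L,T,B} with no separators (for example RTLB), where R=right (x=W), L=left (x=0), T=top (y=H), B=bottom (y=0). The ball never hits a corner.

1. t=1/2 → T at (17/2,5); v=(1,-2)
2. t=5/2 → B at (11,0); v=(1,2)
3. t=1 → R at (12,2); v=(-1,2)
4. t=3/2 → T at (21/2,5); v=(-1,-2)
5. t=5/2 → B at (8,0); v=(-1,2)
6. t=5/2 → T at (11/2,5); v=(-1,-2)

Final position: (11/2,5)
Wall sequence: TBRTBT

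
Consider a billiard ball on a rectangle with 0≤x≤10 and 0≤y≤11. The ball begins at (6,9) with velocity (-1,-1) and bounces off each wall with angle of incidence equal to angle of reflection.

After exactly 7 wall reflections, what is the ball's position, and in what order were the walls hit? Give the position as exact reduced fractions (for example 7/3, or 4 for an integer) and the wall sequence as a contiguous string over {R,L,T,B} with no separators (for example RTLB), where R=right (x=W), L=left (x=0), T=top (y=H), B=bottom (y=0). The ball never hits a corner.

Final position: (10,5)
Wall sequence: LBRTLBR

1. t=6 → L at (0,3); v=(1,-1)
2. t=3 → B at (3,0); v=(1,1)
3. t=7 → R at (10,7); v=(-1,1)
4. t=4 → T at (6,11); v=(-1,-1)
5. t=6 → L at (0,5); v=(1,-1)
6. t=5 → B at (5,0); v=(1,1)
7. t=5 → R at (10,5); v=(-1,1)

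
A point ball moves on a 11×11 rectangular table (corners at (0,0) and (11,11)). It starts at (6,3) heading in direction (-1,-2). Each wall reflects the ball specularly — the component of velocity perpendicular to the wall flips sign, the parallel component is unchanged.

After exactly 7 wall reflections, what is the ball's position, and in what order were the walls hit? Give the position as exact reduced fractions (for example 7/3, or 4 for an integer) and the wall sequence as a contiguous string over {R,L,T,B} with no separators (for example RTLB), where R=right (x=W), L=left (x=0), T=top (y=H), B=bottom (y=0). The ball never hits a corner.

Final position: (9/2,0)
Wall sequence: BLTBRTB

1. t=3/2 → B at (9/2,0); v=(-1,2)
2. t=9/2 → L at (0,9); v=(1,2)
3. t=1 → T at (1,11); v=(1,-2)
4. t=11/2 → B at (13/2,0); v=(1,2)
5. t=9/2 → R at (11,9); v=(-1,2)
6. t=1 → T at (10,11); v=(-1,-2)
7. t=11/2 → B at (9/2,0); v=(-1,2)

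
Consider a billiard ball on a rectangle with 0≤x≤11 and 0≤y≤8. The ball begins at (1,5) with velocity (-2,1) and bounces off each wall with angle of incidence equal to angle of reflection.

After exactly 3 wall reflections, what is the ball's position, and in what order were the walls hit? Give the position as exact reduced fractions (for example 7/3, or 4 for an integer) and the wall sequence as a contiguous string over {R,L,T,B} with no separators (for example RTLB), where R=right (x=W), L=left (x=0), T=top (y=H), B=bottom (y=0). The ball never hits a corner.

1. t=1/2 → L at (0,11/2); v=(2,1)
2. t=5/2 → T at (5,8); v=(2,-1)
3. t=3 → R at (11,5); v=(-2,-1)

Final position: (11,5)
Wall sequence: LTR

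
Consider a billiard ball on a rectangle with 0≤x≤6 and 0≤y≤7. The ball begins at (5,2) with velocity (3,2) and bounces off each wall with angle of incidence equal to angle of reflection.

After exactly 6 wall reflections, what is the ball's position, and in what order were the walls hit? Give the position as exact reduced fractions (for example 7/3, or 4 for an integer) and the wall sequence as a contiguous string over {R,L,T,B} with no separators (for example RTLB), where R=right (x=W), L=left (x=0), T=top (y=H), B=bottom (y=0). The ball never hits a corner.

Final position: (0,2/3)
Wall sequence: RLTRBL

1. t=1/3 → R at (6,8/3); v=(-3,2)
2. t=2 → L at (0,20/3); v=(3,2)
3. t=1/6 → T at (1/2,7); v=(3,-2)
4. t=11/6 → R at (6,10/3); v=(-3,-2)
5. t=5/3 → B at (1,0); v=(-3,2)
6. t=1/3 → L at (0,2/3); v=(3,2)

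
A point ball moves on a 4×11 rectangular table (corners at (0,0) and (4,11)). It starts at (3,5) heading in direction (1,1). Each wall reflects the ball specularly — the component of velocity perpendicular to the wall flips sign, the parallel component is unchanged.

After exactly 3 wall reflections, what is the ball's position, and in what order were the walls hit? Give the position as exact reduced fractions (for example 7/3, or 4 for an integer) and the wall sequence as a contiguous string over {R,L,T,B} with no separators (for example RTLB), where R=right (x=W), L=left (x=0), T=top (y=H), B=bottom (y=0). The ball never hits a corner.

1. t=1 → R at (4,6); v=(-1,1)
2. t=4 → L at (0,10); v=(1,1)
3. t=1 → T at (1,11); v=(1,-1)

Final position: (1,11)
Wall sequence: RLT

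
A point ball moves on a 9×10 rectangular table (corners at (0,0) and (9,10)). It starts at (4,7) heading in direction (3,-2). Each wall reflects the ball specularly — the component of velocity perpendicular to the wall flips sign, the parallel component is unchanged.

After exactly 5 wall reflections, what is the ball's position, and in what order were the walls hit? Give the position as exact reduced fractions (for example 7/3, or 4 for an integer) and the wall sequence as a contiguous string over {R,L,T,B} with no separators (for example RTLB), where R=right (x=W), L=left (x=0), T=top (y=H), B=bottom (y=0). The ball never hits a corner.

Final position: (13/2,10)
Wall sequence: RBLRT

1. t=5/3 → R at (9,11/3); v=(-3,-2)
2. t=11/6 → B at (7/2,0); v=(-3,2)
3. t=7/6 → L at (0,7/3); v=(3,2)
4. t=3 → R at (9,25/3); v=(-3,2)
5. t=5/6 → T at (13/2,10); v=(-3,-2)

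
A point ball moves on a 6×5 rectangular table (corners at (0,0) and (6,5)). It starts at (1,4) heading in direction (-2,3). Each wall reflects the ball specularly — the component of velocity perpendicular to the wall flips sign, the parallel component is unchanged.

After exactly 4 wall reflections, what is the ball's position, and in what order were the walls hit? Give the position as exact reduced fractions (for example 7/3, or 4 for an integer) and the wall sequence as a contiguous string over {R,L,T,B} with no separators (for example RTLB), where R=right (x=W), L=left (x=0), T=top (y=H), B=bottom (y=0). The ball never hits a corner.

1. t=1/3 → T at (1/3,5); v=(-2,-3)
2. t=1/6 → L at (0,9/2); v=(2,-3)
3. t=3/2 → B at (3,0); v=(2,3)
4. t=3/2 → R at (6,9/2); v=(-2,3)

Final position: (6,9/2)
Wall sequence: TLBR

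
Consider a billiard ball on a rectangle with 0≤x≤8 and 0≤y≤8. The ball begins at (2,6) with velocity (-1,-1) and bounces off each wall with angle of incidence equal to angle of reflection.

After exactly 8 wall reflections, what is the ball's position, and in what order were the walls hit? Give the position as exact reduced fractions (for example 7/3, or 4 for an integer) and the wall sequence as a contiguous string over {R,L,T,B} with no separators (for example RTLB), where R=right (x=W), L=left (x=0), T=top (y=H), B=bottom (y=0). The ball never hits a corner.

1. t=2 → L at (0,4); v=(1,-1)
2. t=4 → B at (4,0); v=(1,1)
3. t=4 → R at (8,4); v=(-1,1)
4. t=4 → T at (4,8); v=(-1,-1)
5. t=4 → L at (0,4); v=(1,-1)
6. t=4 → B at (4,0); v=(1,1)
7. t=4 → R at (8,4); v=(-1,1)
8. t=4 → T at (4,8); v=(-1,-1)

Final position: (4,8)
Wall sequence: LBRTLBRT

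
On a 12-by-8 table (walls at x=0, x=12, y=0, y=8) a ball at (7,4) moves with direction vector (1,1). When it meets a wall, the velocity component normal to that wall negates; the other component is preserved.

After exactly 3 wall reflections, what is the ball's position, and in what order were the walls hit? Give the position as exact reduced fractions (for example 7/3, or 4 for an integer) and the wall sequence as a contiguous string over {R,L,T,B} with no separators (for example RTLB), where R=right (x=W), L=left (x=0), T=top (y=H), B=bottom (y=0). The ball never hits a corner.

1. t=4 → T at (11,8); v=(1,-1)
2. t=1 → R at (12,7); v=(-1,-1)
3. t=7 → B at (5,0); v=(-1,1)

Final position: (5,0)
Wall sequence: TRB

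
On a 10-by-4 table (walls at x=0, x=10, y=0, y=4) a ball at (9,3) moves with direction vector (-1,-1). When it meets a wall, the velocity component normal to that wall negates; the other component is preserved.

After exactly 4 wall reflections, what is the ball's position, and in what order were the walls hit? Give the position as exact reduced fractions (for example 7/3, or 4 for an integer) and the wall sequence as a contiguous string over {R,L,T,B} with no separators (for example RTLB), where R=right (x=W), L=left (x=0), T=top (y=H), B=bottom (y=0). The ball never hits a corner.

1. t=3 → B at (6,0); v=(-1,1)
2. t=4 → T at (2,4); v=(-1,-1)
3. t=2 → L at (0,2); v=(1,-1)
4. t=2 → B at (2,0); v=(1,1)

Final position: (2,0)
Wall sequence: BTLB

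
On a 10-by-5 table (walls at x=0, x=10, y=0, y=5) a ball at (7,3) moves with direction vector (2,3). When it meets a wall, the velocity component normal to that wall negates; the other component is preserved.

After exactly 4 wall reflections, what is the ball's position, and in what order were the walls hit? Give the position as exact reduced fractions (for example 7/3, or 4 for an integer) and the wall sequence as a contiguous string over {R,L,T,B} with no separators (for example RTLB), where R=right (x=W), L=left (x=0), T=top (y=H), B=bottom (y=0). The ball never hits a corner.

Final position: (5,5)
Wall sequence: TRBT

1. t=2/3 → T at (25/3,5); v=(2,-3)
2. t=5/6 → R at (10,5/2); v=(-2,-3)
3. t=5/6 → B at (25/3,0); v=(-2,3)
4. t=5/3 → T at (5,5); v=(-2,-3)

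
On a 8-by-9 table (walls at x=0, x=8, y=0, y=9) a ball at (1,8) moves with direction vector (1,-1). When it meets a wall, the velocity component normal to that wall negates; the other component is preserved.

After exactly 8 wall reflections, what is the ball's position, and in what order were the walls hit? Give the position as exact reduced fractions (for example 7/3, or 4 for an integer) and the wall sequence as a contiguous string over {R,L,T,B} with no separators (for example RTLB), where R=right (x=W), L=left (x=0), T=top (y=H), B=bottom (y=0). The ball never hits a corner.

Final position: (4,9)
Wall sequence: RBLTRBLT

1. t=7 → R at (8,1); v=(-1,-1)
2. t=1 → B at (7,0); v=(-1,1)
3. t=7 → L at (0,7); v=(1,1)
4. t=2 → T at (2,9); v=(1,-1)
5. t=6 → R at (8,3); v=(-1,-1)
6. t=3 → B at (5,0); v=(-1,1)
7. t=5 → L at (0,5); v=(1,1)
8. t=4 → T at (4,9); v=(1,-1)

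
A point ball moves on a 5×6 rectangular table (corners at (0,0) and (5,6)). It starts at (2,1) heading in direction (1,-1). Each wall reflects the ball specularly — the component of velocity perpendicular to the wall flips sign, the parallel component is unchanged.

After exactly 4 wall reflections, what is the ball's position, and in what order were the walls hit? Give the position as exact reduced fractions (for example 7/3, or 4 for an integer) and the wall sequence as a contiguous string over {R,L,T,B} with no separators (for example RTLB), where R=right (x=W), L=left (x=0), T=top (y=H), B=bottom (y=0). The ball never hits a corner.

1. t=1 → B at (3,0); v=(1,1)
2. t=2 → R at (5,2); v=(-1,1)
3. t=4 → T at (1,6); v=(-1,-1)
4. t=1 → L at (0,5); v=(1,-1)

Final position: (0,5)
Wall sequence: BRTL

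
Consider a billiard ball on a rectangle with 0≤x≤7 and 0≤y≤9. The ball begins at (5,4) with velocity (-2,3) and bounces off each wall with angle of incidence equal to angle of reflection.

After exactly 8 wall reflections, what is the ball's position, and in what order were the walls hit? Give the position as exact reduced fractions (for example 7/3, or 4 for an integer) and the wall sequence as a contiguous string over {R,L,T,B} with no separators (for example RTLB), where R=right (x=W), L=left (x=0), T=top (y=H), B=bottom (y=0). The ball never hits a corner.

1. t=5/3 → T at (5/3,9); v=(-2,-3)
2. t=5/6 → L at (0,13/2); v=(2,-3)
3. t=13/6 → B at (13/3,0); v=(2,3)
4. t=4/3 → R at (7,4); v=(-2,3)
5. t=5/3 → T at (11/3,9); v=(-2,-3)
6. t=11/6 → L at (0,7/2); v=(2,-3)
7. t=7/6 → B at (7/3,0); v=(2,3)
8. t=7/3 → R at (7,7); v=(-2,3)

Final position: (7,7)
Wall sequence: TLBRTLBR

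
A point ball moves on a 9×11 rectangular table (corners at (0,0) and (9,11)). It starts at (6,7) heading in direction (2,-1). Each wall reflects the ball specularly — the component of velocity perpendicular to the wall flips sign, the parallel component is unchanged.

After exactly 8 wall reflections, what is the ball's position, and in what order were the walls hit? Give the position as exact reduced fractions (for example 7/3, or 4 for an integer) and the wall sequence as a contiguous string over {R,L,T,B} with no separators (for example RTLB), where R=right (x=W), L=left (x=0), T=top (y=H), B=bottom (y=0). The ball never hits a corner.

1. t=3/2 → R at (9,11/2); v=(-2,-1)
2. t=9/2 → L at (0,1); v=(2,-1)
3. t=1 → B at (2,0); v=(2,1)
4. t=7/2 → R at (9,7/2); v=(-2,1)
5. t=9/2 → L at (0,8); v=(2,1)
6. t=3 → T at (6,11); v=(2,-1)
7. t=3/2 → R at (9,19/2); v=(-2,-1)
8. t=9/2 → L at (0,5); v=(2,-1)

Final position: (0,5)
Wall sequence: RLBRLTRL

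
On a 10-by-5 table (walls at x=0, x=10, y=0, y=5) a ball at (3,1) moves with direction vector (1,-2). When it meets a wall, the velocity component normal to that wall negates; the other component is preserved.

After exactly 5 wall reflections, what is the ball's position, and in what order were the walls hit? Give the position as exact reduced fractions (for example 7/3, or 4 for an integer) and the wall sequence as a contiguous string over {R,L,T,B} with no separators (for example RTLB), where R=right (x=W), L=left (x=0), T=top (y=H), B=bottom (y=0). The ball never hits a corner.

Final position: (9,5)
Wall sequence: BTBRT

1. t=1/2 → B at (7/2,0); v=(1,2)
2. t=5/2 → T at (6,5); v=(1,-2)
3. t=5/2 → B at (17/2,0); v=(1,2)
4. t=3/2 → R at (10,3); v=(-1,2)
5. t=1 → T at (9,5); v=(-1,-2)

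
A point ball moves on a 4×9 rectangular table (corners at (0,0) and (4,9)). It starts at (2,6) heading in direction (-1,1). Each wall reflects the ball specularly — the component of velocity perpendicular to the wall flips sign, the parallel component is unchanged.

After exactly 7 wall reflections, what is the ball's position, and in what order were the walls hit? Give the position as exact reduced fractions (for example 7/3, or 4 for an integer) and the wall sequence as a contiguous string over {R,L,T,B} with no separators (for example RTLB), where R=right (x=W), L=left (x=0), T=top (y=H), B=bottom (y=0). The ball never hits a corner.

1. t=2 → L at (0,8); v=(1,1)
2. t=1 → T at (1,9); v=(1,-1)
3. t=3 → R at (4,6); v=(-1,-1)
4. t=4 → L at (0,2); v=(1,-1)
5. t=2 → B at (2,0); v=(1,1)
6. t=2 → R at (4,2); v=(-1,1)
7. t=4 → L at (0,6); v=(1,1)

Final position: (0,6)
Wall sequence: LTRLBRL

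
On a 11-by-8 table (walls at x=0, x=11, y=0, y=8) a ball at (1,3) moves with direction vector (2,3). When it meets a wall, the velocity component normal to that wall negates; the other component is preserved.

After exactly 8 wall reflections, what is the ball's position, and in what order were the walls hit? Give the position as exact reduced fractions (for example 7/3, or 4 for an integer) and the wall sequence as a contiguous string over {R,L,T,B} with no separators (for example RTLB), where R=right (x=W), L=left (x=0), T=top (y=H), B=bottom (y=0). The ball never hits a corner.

1. t=5/3 → T at (13/3,8); v=(2,-3)
2. t=8/3 → B at (29/3,0); v=(2,3)
3. t=2/3 → R at (11,2); v=(-2,3)
4. t=2 → T at (7,8); v=(-2,-3)
5. t=8/3 → B at (5/3,0); v=(-2,3)
6. t=5/6 → L at (0,5/2); v=(2,3)
7. t=11/6 → T at (11/3,8); v=(2,-3)
8. t=8/3 → B at (9,0); v=(2,3)

Final position: (9,0)
Wall sequence: TBRTBLTB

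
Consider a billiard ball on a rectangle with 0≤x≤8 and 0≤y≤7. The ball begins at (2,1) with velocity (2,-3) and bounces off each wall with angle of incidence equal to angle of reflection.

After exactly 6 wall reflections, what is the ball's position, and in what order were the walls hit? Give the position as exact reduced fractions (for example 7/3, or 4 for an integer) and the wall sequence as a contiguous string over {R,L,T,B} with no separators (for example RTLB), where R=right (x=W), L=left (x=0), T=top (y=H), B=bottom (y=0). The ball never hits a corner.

1. t=1/3 → B at (8/3,0); v=(2,3)
2. t=7/3 → T at (22/3,7); v=(2,-3)
3. t=1/3 → R at (8,6); v=(-2,-3)
4. t=2 → B at (4,0); v=(-2,3)
5. t=2 → L at (0,6); v=(2,3)
6. t=1/3 → T at (2/3,7); v=(2,-3)

Final position: (2/3,7)
Wall sequence: BTRBLT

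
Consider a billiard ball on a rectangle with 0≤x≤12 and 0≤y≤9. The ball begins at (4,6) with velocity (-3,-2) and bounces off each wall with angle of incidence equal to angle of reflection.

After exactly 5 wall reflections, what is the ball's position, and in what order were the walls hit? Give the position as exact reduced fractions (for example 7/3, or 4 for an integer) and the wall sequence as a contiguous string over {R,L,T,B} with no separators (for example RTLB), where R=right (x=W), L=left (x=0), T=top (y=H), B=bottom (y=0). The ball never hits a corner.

1. t=4/3 → L at (0,10/3); v=(3,-2)
2. t=5/3 → B at (5,0); v=(3,2)
3. t=7/3 → R at (12,14/3); v=(-3,2)
4. t=13/6 → T at (11/2,9); v=(-3,-2)
5. t=11/6 → L at (0,16/3); v=(3,-2)

Final position: (0,16/3)
Wall sequence: LBRTL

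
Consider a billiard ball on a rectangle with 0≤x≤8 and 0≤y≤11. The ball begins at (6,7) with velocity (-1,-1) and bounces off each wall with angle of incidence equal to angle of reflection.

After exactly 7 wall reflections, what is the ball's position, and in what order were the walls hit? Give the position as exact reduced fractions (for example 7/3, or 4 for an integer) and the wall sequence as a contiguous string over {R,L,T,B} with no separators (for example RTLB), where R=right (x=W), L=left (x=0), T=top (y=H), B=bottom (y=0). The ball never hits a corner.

1. t=6 → L at (0,1); v=(1,-1)
2. t=1 → B at (1,0); v=(1,1)
3. t=7 → R at (8,7); v=(-1,1)
4. t=4 → T at (4,11); v=(-1,-1)
5. t=4 → L at (0,7); v=(1,-1)
6. t=7 → B at (7,0); v=(1,1)
7. t=1 → R at (8,1); v=(-1,1)

Final position: (8,1)
Wall sequence: LBRTLBR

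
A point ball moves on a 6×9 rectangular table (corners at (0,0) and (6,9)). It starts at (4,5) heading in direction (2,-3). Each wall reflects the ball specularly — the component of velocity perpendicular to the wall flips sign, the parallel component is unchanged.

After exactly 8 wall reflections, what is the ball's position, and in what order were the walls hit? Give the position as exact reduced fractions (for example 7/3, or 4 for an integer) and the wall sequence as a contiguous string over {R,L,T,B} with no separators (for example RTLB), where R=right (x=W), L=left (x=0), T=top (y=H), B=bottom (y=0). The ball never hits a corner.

1. t=1 → R at (6,2); v=(-2,-3)
2. t=2/3 → B at (14/3,0); v=(-2,3)
3. t=7/3 → L at (0,7); v=(2,3)
4. t=2/3 → T at (4/3,9); v=(2,-3)
5. t=7/3 → R at (6,2); v=(-2,-3)
6. t=2/3 → B at (14/3,0); v=(-2,3)
7. t=7/3 → L at (0,7); v=(2,3)
8. t=2/3 → T at (4/3,9); v=(2,-3)

Final position: (4/3,9)
Wall sequence: RBLTRBLT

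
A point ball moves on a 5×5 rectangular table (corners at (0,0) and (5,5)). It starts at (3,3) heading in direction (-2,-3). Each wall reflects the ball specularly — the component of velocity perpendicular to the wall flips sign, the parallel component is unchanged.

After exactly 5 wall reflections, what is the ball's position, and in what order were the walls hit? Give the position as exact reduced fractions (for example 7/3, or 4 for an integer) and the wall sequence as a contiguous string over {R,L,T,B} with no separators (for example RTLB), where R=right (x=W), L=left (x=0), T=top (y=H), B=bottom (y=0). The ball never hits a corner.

Final position: (13/3,0)
Wall sequence: BLTRB

1. t=1 → B at (1,0); v=(-2,3)
2. t=1/2 → L at (0,3/2); v=(2,3)
3. t=7/6 → T at (7/3,5); v=(2,-3)
4. t=4/3 → R at (5,1); v=(-2,-3)
5. t=1/3 → B at (13/3,0); v=(-2,3)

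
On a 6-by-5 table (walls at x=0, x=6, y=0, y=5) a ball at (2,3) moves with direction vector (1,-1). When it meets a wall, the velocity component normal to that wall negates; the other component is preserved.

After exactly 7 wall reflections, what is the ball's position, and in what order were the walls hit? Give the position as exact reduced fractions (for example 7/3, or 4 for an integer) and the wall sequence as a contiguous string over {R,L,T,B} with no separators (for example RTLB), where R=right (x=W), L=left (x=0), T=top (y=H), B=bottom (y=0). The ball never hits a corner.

Final position: (4,5)
Wall sequence: BRTLBRT

1. t=3 → B at (5,0); v=(1,1)
2. t=1 → R at (6,1); v=(-1,1)
3. t=4 → T at (2,5); v=(-1,-1)
4. t=2 → L at (0,3); v=(1,-1)
5. t=3 → B at (3,0); v=(1,1)
6. t=3 → R at (6,3); v=(-1,1)
7. t=2 → T at (4,5); v=(-1,-1)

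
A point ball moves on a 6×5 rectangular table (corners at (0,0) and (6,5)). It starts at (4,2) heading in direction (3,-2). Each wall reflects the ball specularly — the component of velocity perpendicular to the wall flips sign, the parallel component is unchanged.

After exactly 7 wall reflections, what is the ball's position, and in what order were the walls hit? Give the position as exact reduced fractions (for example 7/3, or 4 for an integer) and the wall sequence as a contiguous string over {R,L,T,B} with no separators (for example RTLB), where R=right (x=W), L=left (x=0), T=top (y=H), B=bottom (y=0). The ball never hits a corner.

1. t=2/3 → R at (6,2/3); v=(-3,-2)
2. t=1/3 → B at (5,0); v=(-3,2)
3. t=5/3 → L at (0,10/3); v=(3,2)
4. t=5/6 → T at (5/2,5); v=(3,-2)
5. t=7/6 → R at (6,8/3); v=(-3,-2)
6. t=4/3 → B at (2,0); v=(-3,2)
7. t=2/3 → L at (0,4/3); v=(3,2)

Final position: (0,4/3)
Wall sequence: RBLTRBL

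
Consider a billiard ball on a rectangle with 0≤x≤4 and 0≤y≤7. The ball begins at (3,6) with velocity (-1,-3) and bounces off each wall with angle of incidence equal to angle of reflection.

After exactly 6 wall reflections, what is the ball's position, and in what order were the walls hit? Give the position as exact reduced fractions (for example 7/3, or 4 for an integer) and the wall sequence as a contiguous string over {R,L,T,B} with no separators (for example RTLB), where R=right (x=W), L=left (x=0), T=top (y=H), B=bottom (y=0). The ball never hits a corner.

1. t=2 → B at (1,0); v=(-1,3)
2. t=1 → L at (0,3); v=(1,3)
3. t=4/3 → T at (4/3,7); v=(1,-3)
4. t=7/3 → B at (11/3,0); v=(1,3)
5. t=1/3 → R at (4,1); v=(-1,3)
6. t=2 → T at (2,7); v=(-1,-3)

Final position: (2,7)
Wall sequence: BLTBRT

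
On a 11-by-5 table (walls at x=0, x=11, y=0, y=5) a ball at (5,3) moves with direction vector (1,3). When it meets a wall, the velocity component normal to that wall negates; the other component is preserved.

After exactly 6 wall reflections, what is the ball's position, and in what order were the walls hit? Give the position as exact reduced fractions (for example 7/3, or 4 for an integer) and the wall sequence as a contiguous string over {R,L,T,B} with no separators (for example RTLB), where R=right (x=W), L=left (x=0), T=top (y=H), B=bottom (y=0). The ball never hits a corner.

1. t=2/3 → T at (17/3,5); v=(1,-3)
2. t=5/3 → B at (22/3,0); v=(1,3)
3. t=5/3 → T at (9,5); v=(1,-3)
4. t=5/3 → B at (32/3,0); v=(1,3)
5. t=1/3 → R at (11,1); v=(-1,3)
6. t=4/3 → T at (29/3,5); v=(-1,-3)

Final position: (29/3,5)
Wall sequence: TBTBRT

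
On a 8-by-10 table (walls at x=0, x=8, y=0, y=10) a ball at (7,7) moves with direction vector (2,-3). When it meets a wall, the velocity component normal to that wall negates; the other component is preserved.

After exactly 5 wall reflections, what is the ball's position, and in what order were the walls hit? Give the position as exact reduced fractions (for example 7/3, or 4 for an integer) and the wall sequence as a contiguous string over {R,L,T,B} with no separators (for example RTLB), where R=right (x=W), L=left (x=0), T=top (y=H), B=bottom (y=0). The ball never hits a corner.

Final position: (8,3/2)
Wall sequence: RBLTR

1. t=1/2 → R at (8,11/2); v=(-2,-3)
2. t=11/6 → B at (13/3,0); v=(-2,3)
3. t=13/6 → L at (0,13/2); v=(2,3)
4. t=7/6 → T at (7/3,10); v=(2,-3)
5. t=17/6 → R at (8,3/2); v=(-2,-3)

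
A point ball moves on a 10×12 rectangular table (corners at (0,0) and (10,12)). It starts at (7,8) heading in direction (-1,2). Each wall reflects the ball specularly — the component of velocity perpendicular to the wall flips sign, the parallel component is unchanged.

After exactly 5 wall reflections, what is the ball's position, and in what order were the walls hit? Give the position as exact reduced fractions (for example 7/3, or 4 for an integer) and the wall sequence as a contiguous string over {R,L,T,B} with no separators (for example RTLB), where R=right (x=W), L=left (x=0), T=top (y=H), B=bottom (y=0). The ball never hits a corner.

Final position: (10,6)
Wall sequence: TLBTR

1. t=2 → T at (5,12); v=(-1,-2)
2. t=5 → L at (0,2); v=(1,-2)
3. t=1 → B at (1,0); v=(1,2)
4. t=6 → T at (7,12); v=(1,-2)
5. t=3 → R at (10,6); v=(-1,-2)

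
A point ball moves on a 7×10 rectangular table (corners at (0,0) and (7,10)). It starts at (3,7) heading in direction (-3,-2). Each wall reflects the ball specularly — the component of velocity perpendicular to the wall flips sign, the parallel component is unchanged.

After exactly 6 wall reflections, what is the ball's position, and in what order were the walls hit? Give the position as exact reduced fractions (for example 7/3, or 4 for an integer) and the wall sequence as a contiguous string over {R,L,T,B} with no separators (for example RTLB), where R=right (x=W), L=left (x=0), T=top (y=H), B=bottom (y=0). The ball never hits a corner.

1. t=1 → L at (0,5); v=(3,-2)
2. t=7/3 → R at (7,1/3); v=(-3,-2)
3. t=1/6 → B at (13/2,0); v=(-3,2)
4. t=13/6 → L at (0,13/3); v=(3,2)
5. t=7/3 → R at (7,9); v=(-3,2)
6. t=1/2 → T at (11/2,10); v=(-3,-2)

Final position: (11/2,10)
Wall sequence: LRBLRT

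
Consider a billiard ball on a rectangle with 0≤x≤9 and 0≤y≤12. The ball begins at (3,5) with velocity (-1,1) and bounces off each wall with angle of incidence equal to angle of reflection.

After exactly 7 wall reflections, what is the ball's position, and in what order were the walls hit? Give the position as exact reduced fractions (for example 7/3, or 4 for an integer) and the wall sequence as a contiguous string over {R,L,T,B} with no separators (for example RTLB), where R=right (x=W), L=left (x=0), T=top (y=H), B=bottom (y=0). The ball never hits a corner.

1. t=3 → L at (0,8); v=(1,1)
2. t=4 → T at (4,12); v=(1,-1)
3. t=5 → R at (9,7); v=(-1,-1)
4. t=7 → B at (2,0); v=(-1,1)
5. t=2 → L at (0,2); v=(1,1)
6. t=9 → R at (9,11); v=(-1,1)
7. t=1 → T at (8,12); v=(-1,-1)

Final position: (8,12)
Wall sequence: LTRBLRT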